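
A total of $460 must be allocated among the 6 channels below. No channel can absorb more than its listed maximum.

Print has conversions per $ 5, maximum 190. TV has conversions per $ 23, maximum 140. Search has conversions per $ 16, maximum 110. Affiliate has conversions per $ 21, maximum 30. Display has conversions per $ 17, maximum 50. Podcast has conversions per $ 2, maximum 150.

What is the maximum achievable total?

Rank by conversions per $: TV 23 > Affiliate 21 > Display 17 > Search 16 > Print 5 > Podcast 2.
TV: +140 to 140 (cap) — 320 left.
Affiliate takes 30 to reach its cap of 30 — 290 left.
Display takes 50 to reach its cap of 50 — 240 left.
Search takes 110 to reach its cap of 110 — 130 left.
Only 130 left; Print takes them to reach 130.
Total = 5×130 + 23×140 + 16×110 + 21×30 + 17×50 = 7110.

7110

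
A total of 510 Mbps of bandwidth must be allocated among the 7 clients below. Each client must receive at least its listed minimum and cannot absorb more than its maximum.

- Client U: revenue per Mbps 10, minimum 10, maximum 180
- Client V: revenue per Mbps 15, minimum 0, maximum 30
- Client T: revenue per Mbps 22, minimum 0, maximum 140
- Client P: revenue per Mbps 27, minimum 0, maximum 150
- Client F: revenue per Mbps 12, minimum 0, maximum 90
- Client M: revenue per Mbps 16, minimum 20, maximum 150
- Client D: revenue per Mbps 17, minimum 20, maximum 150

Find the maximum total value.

Meeting every minimum uses 10+0+0+0+0+20+20 = 50 Mbps, leaving 460.
Highest revenue per Mbps first: Client P 27 > Client T 22 > Client D 17 > Client M 16 > Client V 15 > Client F 12 > Client U 10.
Client P: +150 to 150 (cap) → 310 left.
Client T takes 140 more to reach its cap of 140 → 170 left.
Client D takes 130 more to reach its cap of 150 → 40 left.
Client M has room for 130 more but only 40 remain, so it gets 60.
Total = 10×10 + 22×140 + 27×150 + 16×60 + 17×150 = 10740.

10740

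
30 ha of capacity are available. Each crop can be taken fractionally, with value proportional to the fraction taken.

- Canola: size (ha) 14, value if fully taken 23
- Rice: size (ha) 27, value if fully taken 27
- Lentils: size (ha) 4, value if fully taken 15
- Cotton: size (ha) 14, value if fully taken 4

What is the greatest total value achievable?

50

Best value per unit of size first: Lentils 15/4≈3.75, Canola 23/14≈1.64, Rice 27/27≈1, Cotton 4/14≈0.286.
Take all of Lentils (4 ha, value 15) ; 26 ha left.
Take all of Canola (14 ha, value 23) ; 12 ha left.
Only 12 ha remain; take 12/27 of Rice for value 27×12/27 = 12.
Total value = 50.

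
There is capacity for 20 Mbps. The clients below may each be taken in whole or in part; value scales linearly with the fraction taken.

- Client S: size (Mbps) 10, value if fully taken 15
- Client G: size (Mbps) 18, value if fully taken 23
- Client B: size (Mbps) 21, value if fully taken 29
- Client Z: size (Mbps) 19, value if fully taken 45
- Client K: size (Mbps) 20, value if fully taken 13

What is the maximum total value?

46.5

Best value per unit of size first: Client Z 45/19≈2.37, Client S 15/10≈1.5, Client B 29/21≈1.38, Client G 23/18≈1.28, Client K 13/20≈0.65.
Take all of Client Z (19 Mbps, value 45) — 1 Mbps left.
1 Mbps left: a 1/10 share of Client S gives 15×1/10 = 1.5.
Total value = 46.5.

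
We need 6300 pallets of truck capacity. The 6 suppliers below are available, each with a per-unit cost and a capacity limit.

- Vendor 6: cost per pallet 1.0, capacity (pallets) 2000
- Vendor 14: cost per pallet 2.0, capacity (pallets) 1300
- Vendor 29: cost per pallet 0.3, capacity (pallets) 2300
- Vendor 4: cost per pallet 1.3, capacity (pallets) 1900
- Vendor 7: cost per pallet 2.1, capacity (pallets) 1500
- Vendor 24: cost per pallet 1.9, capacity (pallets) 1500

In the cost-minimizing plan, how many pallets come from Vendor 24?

100

Fill from the cheapest supplier first.
Vendor 29 at 0.3: take all 2300 pallets ; 4000 still needed.
Take 2000 from Vendor 6 at 1.0 ; need 2000 more.
Vendor 4 (1.3): use full 1900 ; 100 pallets to go.
Take 100 from Vendor 24 at 1.9 to finish.
Vendor 14, Vendor 7: unused.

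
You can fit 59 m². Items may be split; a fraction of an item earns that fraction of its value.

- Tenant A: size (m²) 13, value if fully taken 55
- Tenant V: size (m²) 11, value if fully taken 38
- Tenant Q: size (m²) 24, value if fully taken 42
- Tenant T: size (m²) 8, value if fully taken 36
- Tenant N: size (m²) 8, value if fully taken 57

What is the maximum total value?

219.25

Rank by value-to-size ratio: Tenant N 57/8≈7.12, Tenant T 36/8≈4.5, Tenant A 55/13≈4.23, Tenant V 38/11≈3.45, Tenant Q 42/24≈1.75.
Tenant N: take in full, 8 m² for value 57 — 51 left.
All 8 m² of Tenant T fit (value 36) — 43 remain.
All 13 m² of Tenant A fit (value 55) — 30 remain.
Take all of Tenant V (11 m², value 38) — 19 m² left.
19 m² left: a 19/24 share of Tenant Q gives 42×19/24 = 33.25.
Total value = 219.25.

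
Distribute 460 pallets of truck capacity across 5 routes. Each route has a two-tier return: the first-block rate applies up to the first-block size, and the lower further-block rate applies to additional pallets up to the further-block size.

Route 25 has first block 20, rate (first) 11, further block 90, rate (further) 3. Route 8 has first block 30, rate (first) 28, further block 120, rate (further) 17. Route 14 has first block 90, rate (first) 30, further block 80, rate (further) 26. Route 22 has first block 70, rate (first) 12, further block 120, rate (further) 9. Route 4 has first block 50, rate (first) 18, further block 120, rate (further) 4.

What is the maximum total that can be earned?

9620

Order all 10 blocks by rate: Route 14/first 30 > Route 8/first 28 > Route 14/second 26 > Route 4/first 18 > Route 8/second 17 > Route 22/first 12 > Route 25/first 11 > Route 22/second 9 > Route 4/second 4 > Route 25/second 3.
Fill Route 14 first block (90 at 30) ; 370 left.
Route 8 first at 28: fill all 30 ; 340 left.
Route 14 second at 26: fill all 80 ; 260 left.
Route 4 first at 18: fill all 50 ; 210 left.
Route 8/second (17): +120 ; 90 left.
Route 22 first at 12: fill all 70 ; 20 left.
Fill Route 25 first block (20 at 11) ; 0 left.
Total = 30×90 + 28×30 + 26×80 + 18×50 + 17×120 + 12×70 + 11×20 = 9620.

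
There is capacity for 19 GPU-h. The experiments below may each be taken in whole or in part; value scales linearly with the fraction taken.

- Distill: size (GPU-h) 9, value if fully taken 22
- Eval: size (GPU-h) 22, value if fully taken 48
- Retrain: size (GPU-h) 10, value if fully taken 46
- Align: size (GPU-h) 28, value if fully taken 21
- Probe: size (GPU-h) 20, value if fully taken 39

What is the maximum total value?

68

Rank by value-to-size ratio: Retrain 46/10≈4.6, Distill 22/9≈2.44, Eval 48/22≈2.18, Probe 39/20≈1.95, Align 21/28≈0.75.
Retrain: take in full, 10 GPU-h for value 46 — 9 left.
All 9 GPU-h of Distill fit (value 22) — 0 remain.
Total value = 68.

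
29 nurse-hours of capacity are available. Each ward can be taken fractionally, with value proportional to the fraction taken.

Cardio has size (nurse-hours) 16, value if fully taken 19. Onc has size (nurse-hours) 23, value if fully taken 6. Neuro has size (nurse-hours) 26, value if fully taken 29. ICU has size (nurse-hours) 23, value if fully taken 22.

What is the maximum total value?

Best value per unit of size first: Cardio 19/16≈1.19, Neuro 29/26≈1.12, ICU 22/23≈0.957, Onc 6/23≈0.261.
Take all of Cardio (16 nurse-hours, value 19) → 13 nurse-hours left.
13 nurse-hours left: a 13/26 share of Neuro gives 29×13/26 = 14.5.
Total value = 33.5.

33.5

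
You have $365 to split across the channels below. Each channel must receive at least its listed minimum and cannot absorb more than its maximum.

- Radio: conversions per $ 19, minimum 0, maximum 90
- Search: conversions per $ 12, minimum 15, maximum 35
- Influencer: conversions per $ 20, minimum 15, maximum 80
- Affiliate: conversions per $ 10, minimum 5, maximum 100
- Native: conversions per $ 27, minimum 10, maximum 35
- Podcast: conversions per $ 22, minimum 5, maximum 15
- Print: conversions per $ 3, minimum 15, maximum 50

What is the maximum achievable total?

6000

Meeting every minimum uses 0+15+15+5+10+5+15 = 65 $, leaving 300.
Highest conversions per $ first: Native 27 > Podcast 22 > Influencer 20 > Radio 19 > Search 12 > Affiliate 10 > Print 3.
Native: +25 to 35 (cap) — 275 left.
Give Podcast 10 more to hit its cap of 15 — 265 left.
Influencer takes 65 more to reach its cap of 80 — 200 left.
Give Radio 90 more to hit its cap of 90 — 110 left.
Give Search 20 more to hit its cap of 35 — 90 left.
Only 90 left; Affiliate takes them to reach 95.
Total = 19×90 + 12×35 + 20×80 + 10×95 + 27×35 + 22×15 + 3×15 = 6000.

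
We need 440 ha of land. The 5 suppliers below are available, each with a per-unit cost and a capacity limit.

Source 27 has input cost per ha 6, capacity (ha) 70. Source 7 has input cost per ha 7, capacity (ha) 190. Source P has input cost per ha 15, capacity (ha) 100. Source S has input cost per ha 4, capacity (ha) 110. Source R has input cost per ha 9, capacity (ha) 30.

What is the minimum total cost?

Cheapest first:
Source S at 4: take all 110 ha — 330 still needed.
Source 27 (6): use full 70 — 260 ha to go.
Take 190 from Source 7 at 7 — need 70 more.
Source R at 9: take all 30 ha — 40 still needed.
Source P at 15: take 40 of its 100 — requirement met.
Cost = 110×4 + 70×6 + 190×7 + 30×9 + 40×15 = 3060.

3060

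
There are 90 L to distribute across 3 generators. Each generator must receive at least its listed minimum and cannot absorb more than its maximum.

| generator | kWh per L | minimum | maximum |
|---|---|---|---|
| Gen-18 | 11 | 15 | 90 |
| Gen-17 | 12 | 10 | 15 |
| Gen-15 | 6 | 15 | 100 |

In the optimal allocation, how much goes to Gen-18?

Meeting every minimum uses 15+10+15 = 40 L, leaving 50.
Highest kWh per L first: Gen-17 12 > Gen-18 11 > Gen-15 6.
Gen-17: +5 to 15 (cap) ; 45 left.
Gen-18: +45 (room for 75) → 60. Pool exhausted.

60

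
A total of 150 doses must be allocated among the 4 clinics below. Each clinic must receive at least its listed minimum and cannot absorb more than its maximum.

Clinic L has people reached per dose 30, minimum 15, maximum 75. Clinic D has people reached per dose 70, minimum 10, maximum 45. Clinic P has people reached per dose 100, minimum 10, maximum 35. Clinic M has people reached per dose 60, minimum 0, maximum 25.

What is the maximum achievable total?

9500

Meeting every minimum uses 15+10+10+0 = 35 doses, leaving 115.
Highest people reached per dose first: Clinic P 100 > Clinic D 70 > Clinic M 60 > Clinic L 30.
Give Clinic P 25 more to hit its cap of 35 — 90 left.
Give Clinic D 35 more to hit its cap of 45 — 55 left.
Clinic M: +25 to 25 (cap) — 30 left.
Clinic L: +30 (room for 60) → 45. Pool exhausted.
Total = 30×45 + 70×45 + 100×35 + 60×25 = 9500.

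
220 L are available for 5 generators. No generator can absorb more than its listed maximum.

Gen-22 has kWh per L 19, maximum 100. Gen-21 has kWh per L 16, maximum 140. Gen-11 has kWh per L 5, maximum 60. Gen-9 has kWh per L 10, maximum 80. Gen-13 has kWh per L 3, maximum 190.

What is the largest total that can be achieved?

Highest kWh per L first: Gen-22 19 > Gen-21 16 > Gen-9 10 > Gen-11 5 > Gen-13 3.
Gen-22 takes 100 to reach its cap of 100 ; 120 left.
Only 120 left; Gen-21 takes them to reach 120.
Total = 19×100 + 16×120 = 3820.

3820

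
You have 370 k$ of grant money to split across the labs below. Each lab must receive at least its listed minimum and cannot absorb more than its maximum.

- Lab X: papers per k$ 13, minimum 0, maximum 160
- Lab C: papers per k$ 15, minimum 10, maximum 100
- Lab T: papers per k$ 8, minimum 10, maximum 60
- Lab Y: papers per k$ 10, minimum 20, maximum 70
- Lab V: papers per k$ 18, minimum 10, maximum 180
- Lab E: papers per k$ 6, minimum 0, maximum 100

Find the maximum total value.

5800

Meeting every minimum uses 0+10+10+20+10+0 = 50 k$, leaving 320.
Rank by papers per k$: Lab V 18 > Lab C 15 > Lab X 13 > Lab Y 10 > Lab T 8 > Lab E 6.
Give Lab V 170 more to hit its cap of 180 ; 150 left.
Give Lab C 90 more to hit its cap of 100 ; 60 left.
Lab X: +60 (room for 160) → 60. Pool exhausted.
Total = 13×60 + 15×100 + 8×10 + 10×20 + 18×180 = 5800.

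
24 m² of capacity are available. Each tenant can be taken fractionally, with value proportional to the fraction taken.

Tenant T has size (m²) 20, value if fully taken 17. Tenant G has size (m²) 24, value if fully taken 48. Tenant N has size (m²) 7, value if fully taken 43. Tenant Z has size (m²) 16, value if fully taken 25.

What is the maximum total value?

Best value per unit of size first: Tenant N 43/7≈6.14, Tenant G 48/24≈2, Tenant Z 25/16≈1.56, Tenant T 17/20≈0.85.
Tenant N: take in full, 7 m² for value 43 — 17 left.
17 m² left: a 17/24 share of Tenant G gives 48×17/24 = 34.
Total value = 77.

77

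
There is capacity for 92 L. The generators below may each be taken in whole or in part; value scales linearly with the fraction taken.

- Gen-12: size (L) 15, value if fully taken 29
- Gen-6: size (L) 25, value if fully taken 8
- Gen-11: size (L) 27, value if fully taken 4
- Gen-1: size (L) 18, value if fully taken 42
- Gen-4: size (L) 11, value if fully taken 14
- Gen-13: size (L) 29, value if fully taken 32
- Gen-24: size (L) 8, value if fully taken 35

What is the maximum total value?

155.52

Best value per unit of size first: Gen-24 35/8≈4.38, Gen-1 42/18≈2.33, Gen-12 29/15≈1.93, Gen-4 14/11≈1.27, Gen-13 32/29≈1.1, Gen-6 8/25≈0.32, Gen-11 4/27≈0.148.
All 8 L of Gen-24 fit (value 35) → 84 remain.
Gen-1: take in full, 18 L for value 42 → 66 left.
All 15 L of Gen-12 fit (value 29) → 51 remain.
Take all of Gen-4 (11 L, value 14) → 40 L left.
Take all of Gen-13 (29 L, value 32) → 11 L left.
Fill the last 11 L with part of Gen-6: 11/25 of it earns 3.52.
Total value = 155.52.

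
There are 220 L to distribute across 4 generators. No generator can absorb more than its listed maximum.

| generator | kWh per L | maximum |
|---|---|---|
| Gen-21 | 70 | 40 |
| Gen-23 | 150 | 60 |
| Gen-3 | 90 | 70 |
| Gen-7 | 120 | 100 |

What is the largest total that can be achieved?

Highest kWh per L first: Gen-23 150 > Gen-7 120 > Gen-3 90 > Gen-21 70.
Give Gen-23 60 to hit its cap of 60 → 160 left.
Gen-7 takes 100 to reach its cap of 100 → 60 left.
Gen-3: +60 (room for 70) → 60. Pool exhausted.
Total = 150×60 + 90×60 + 120×100 = 26400.

26400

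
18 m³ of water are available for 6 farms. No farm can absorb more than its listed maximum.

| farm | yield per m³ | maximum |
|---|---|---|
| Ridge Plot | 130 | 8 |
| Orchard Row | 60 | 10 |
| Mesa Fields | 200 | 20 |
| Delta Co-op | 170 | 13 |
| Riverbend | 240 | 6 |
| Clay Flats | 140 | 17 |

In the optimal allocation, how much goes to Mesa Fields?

12

Highest yield per m³ first: Riverbend 240 > Mesa Fields 200 > Delta Co-op 170 > Clay Flats 140 > Ridge Plot 130 > Orchard Row 60.
Riverbend takes 6 to reach its cap of 6 → 12 left.
Only 12 left; Mesa Fields takes them to reach 12.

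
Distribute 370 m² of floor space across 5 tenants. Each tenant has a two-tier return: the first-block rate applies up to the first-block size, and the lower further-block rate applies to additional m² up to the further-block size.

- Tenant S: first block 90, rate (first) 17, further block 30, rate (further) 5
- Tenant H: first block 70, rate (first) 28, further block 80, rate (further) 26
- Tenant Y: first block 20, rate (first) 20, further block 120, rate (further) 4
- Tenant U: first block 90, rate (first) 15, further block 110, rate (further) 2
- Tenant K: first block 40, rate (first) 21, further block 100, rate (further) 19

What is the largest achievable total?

Rank every tier by rate: Tenant H/T1 28 > Tenant H/T2 26 > Tenant K/T1 21 > Tenant Y/T1 20 > Tenant K/T2 19 > Tenant S/T1 17 > Tenant U/T1 15 > Tenant S/T2 5 > Tenant Y/T2 4 > Tenant U/T2 2.
Tenant H/T1 (28): +70 → 300 left.
Tenant H/T2 (26): +80 → 220 left.
Tenant K/T1 (21): +40 → 180 left.
Tenant Y T1 at 20: fill all 20 → 160 left.
Tenant K T2 at 19: fill all 100 → 60 left.
Tenant S/T1: +60 of 90 at 17; pool empty.
Total = 28×70 + 26×80 + 21×40 + 20×20 + 19×100 + 17×60 = 8200.

8200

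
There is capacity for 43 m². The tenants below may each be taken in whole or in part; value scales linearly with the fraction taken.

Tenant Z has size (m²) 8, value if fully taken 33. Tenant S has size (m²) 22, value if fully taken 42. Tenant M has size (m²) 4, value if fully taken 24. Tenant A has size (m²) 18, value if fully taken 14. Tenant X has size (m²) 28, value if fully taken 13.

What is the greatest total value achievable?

106

Best value per unit of size first: Tenant M 24/4≈6, Tenant Z 33/8≈4.12, Tenant S 42/22≈1.91, Tenant A 14/18≈0.778, Tenant X 13/28≈0.464.
Tenant M: take in full, 4 m² for value 24 — 39 left.
Take all of Tenant Z (8 m², value 33) — 31 m² left.
All 22 m² of Tenant S fit (value 42) — 9 remain.
Only 9 m² remain; take 9/18 of Tenant A for value 14×9/18 = 7.
Total value = 106.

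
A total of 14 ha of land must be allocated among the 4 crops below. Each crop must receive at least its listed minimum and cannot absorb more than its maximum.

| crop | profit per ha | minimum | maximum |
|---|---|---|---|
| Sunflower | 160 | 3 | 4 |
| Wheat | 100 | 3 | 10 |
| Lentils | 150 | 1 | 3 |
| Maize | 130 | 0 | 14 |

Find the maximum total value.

Meeting every minimum uses 3+3+1+0 = 7 ha, leaving 7.
Rank by profit per ha: Sunflower 160 > Lentils 150 > Maize 130 > Wheat 100.
Give Sunflower 1 more to hit its cap of 4 — 6 left.
Lentils takes 2 more to reach its cap of 3 — 4 left.
Maize has room for 14 more but only 4 remain, so it gets 4.
Total = 160×4 + 100×3 + 150×3 + 130×4 = 1910.

1910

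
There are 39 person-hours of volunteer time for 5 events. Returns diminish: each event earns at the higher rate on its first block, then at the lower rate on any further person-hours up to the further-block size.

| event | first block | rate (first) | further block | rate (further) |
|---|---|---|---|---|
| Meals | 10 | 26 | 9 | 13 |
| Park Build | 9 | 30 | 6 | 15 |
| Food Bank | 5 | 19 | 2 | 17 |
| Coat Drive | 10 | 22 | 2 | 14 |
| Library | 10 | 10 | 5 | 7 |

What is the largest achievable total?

Rank every tier by rate: Park Build/first 30 > Meals/first 26 > Coat Drive/first 22 > Food Bank/first 19 > Food Bank/second 17 > Park Build/second 15 > Coat Drive/second 14 > Meals/second 13 > Library/first 10 > Library/second 7.
Park Build first at 30: fill all 9 ; 30 left.
Fill Meals first block (10 at 26) ; 20 left.
Fill Coat Drive first block (10 at 22) ; 10 left.
Fill Food Bank first block (5 at 19) ; 5 left.
Food Bank second at 17: fill all 2 ; 3 left.
Park Build/second: +3 of 6 at 15; pool empty.
Total = 30×9 + 26×10 + 22×10 + 19×5 + 17×2 + 15×3 = 924.

924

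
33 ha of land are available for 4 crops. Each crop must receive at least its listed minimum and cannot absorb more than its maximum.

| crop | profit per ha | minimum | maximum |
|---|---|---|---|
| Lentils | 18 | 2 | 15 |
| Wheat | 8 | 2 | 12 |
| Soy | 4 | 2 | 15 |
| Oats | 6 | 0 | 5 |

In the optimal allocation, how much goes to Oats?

Meeting every minimum uses 2+2+2+0 = 6 ha, leaving 27.
Order the crops by profit per ha: Lentils 18 > Wheat 8 > Oats 6 > Soy 4.
Lentils: +13 to 15 (cap) ; 14 left.
Wheat: +10 to 12 (cap) ; 4 left.
Oats: +4 (room for 5) → 4. Pool exhausted.

4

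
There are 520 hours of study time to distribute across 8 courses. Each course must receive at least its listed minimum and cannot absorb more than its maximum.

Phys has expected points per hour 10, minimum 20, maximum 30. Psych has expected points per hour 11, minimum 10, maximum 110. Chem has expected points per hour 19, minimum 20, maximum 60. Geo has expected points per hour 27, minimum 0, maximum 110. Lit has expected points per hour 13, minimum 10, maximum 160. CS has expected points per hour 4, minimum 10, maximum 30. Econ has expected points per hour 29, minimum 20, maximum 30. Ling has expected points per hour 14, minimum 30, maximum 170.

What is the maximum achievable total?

Meeting every minimum uses 20+10+20+0+10+10+20+30 = 120 hours, leaving 400.
Highest expected points per hour first: Econ 29 > Geo 27 > Chem 19 > Ling 14 > Lit 13 > Psych 11 > Phys 10 > CS 4.
Give Econ 10 more to hit its cap of 30 — 390 left.
Geo takes 110 more to reach its cap of 110 — 280 left.
Chem: +40 to 60 (cap) — 240 left.
Ling: +140 to 170 (cap) — 100 left.
Lit has room for 150 more but only 100 remain, so it gets 110.
Total = 10×20 + 11×10 + 19×60 + 27×110 + 13×110 + 4×10 + 29×30 + 14×170 = 9140.

9140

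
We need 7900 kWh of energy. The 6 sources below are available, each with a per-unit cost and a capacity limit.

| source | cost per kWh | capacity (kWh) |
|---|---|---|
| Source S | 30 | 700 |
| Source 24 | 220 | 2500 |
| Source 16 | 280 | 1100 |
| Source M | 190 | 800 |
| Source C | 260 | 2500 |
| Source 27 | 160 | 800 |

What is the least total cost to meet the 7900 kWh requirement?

Use sources in increasing cost order.
Source S at 30: take all 700 kWh ; 7200 still needed.
Take 800 from Source 27 at 160 ; need 6400 more.
Take 800 from Source M at 190 ; need 5600 more.
Source 24 (220): use full 2500 ; 3100 kWh to go.
Source C (260): use full 2500 ; 600 kWh to go.
Source 16 at 280: take 600 of its 1100 ; requirement met.
Cost = 700×30 + 800×160 + 800×190 + 2500×220 + 2500×260 + 600×280 = 1669000.

1669000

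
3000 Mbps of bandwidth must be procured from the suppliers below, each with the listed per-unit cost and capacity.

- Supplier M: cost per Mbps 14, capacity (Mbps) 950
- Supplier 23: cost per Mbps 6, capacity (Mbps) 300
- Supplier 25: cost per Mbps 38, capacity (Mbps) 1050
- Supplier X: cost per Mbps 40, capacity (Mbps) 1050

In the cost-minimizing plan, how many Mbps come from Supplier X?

700

Use suppliers in increasing cost order.
Supplier 23 at 6: take all 300 Mbps ; 2700 still needed.
Take 950 from Supplier M at 14 ; need 1750 more.
Take 1050 from Supplier 25 at 38 ; need 700 more.
Supplier X (40): take the remaining 700 ; done.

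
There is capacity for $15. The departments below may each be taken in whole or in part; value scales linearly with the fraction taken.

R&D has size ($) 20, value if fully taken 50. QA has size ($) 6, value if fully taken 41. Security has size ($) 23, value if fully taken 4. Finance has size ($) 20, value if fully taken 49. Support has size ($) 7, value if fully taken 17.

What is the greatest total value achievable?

63.5

Rank by value-to-size ratio: QA 41/6≈6.83, R&D 50/20≈2.5, Finance 49/20≈2.45, Support 17/7≈2.43, Security 4/23≈0.174.
All 6 $ of QA fit (value 41) ; 9 remain.
9 $ left: a 9/20 share of R&D gives 50×9/20 = 22.5.
Total value = 63.5.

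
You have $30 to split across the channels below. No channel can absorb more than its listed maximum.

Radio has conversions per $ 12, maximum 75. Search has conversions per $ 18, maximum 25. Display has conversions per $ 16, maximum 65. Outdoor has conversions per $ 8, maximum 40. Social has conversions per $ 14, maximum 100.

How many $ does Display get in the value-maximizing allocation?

5

Highest conversions per $ first: Search 18 > Display 16 > Social 14 > Radio 12 > Outdoor 8.
Give Search 25 to hit its cap of 25 ; 5 left.
Display: +5 (room for 65) → 5. Pool exhausted.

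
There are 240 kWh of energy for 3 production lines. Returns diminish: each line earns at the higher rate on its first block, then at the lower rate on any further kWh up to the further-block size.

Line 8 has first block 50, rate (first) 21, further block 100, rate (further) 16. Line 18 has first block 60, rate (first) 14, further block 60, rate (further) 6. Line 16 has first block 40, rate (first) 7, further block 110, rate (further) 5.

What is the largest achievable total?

Order all 6 blocks by rate: Line 8/tier1 21 > Line 8/tier2 16 > Line 18/tier1 14 > Line 16/tier1 7 > Line 18/tier2 6 > Line 16/tier2 5.
Line 8/tier1 (21): +50 ; 190 left.
Line 8/tier2 (16): +100 ; 90 left.
Line 18/tier1 (14): +60 ; 30 left.
Line 16 tier1 at 7: only 30 left, fill 30.
Total = 21×50 + 16×100 + 14×60 + 7×30 = 3700.

3700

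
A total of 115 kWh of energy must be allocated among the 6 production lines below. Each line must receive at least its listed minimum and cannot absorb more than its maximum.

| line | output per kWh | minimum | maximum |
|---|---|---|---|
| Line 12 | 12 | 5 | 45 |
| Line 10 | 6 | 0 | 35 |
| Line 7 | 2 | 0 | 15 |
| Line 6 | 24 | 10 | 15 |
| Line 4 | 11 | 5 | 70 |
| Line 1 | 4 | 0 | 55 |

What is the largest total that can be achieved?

1505

Meeting every minimum uses 5+0+0+10+5+0 = 20 kWh, leaving 95.
Order the production lines by output per kWh: Line 6 24 > Line 12 12 > Line 4 11 > Line 10 6 > Line 1 4 > Line 7 2.
Give Line 6 5 more to hit its cap of 15 ; 90 left.
Line 12: +40 to 45 (cap) ; 50 left.
Line 4: +50 (room for 65) → 55. Pool exhausted.
Total = 12×45 + 24×15 + 11×55 = 1505.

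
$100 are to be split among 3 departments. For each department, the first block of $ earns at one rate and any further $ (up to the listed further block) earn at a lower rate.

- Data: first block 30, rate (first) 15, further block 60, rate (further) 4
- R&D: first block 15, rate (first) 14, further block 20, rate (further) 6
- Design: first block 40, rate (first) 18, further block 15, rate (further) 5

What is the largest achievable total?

1470

Rank every tier by rate: Design/first 18 > Data/first 15 > R&D/first 14 > R&D/second 6 > Design/second 5 > Data/second 4.
Design first at 18: fill all 40 ; 60 left.
Data/first (15): +30 ; 30 left.
R&D/first (14): +15 ; 15 left.
R&D/second: +15 of 20 at 6; pool empty.
Total = 18×40 + 15×30 + 14×15 + 6×15 = 1470.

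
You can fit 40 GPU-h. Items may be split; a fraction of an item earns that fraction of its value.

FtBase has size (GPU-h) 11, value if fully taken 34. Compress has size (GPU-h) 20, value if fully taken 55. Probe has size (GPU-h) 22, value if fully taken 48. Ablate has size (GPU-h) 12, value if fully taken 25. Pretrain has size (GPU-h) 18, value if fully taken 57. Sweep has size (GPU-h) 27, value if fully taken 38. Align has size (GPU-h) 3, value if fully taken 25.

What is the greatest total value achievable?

138

Rank by value-to-size ratio: Align 25/3≈8.33, Pretrain 57/18≈3.17, FtBase 34/11≈3.09, Compress 55/20≈2.75, Probe 48/22≈2.18, Ablate 25/12≈2.08, Sweep 38/27≈1.41.
Align: take in full, 3 GPU-h for value 25 — 37 left.
Take all of Pretrain (18 GPU-h, value 57) — 19 GPU-h left.
All 11 GPU-h of FtBase fit (value 34) — 8 remain.
8 GPU-h left: a 8/20 share of Compress gives 55×8/20 = 22.
Total value = 138.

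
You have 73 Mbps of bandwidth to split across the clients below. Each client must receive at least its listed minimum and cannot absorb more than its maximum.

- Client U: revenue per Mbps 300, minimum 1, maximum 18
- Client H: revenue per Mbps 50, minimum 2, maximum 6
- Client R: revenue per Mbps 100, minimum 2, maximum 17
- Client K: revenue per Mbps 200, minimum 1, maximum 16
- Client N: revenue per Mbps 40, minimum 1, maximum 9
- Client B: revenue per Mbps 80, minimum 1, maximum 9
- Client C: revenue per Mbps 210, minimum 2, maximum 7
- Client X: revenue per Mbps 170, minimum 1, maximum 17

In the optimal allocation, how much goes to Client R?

Meeting every minimum uses 1+2+2+1+1+1+2+1 = 11 Mbps, leaving 62.
Highest revenue per Mbps first: Client U 300 > Client C 210 > Client K 200 > Client X 170 > Client R 100 > Client B 80 > Client H 50 > Client N 40.
Give Client U 17 more to hit its cap of 18 → 45 left.
Give Client C 5 more to hit its cap of 7 → 40 left.
Client K takes 15 more to reach its cap of 16 → 25 left.
Client X takes 16 more to reach its cap of 17 → 9 left.
Only 9 left; Client R takes them to reach 11.

11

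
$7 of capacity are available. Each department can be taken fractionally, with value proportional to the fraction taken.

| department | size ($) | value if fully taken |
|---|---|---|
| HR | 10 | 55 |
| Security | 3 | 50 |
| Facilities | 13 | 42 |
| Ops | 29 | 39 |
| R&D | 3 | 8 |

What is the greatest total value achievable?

Sort by value density: Security 50/3≈16.7, HR 55/10≈5.5, Facilities 42/13≈3.23, R&D 8/3≈2.67, Ops 39/29≈1.34.
Security: take in full, 3 $ for value 50 → 4 left.
Only 4 $ remain; take 4/10 of HR for value 55×4/10 = 22.
Total value = 72.

72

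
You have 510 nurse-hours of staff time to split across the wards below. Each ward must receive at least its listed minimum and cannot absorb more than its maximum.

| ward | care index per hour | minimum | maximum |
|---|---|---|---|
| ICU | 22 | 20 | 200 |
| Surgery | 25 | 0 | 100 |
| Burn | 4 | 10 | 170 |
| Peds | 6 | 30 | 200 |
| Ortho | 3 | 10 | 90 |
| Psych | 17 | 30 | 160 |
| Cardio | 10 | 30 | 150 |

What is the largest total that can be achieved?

Meeting every minimum uses 20+0+10+30+10+30+30 = 130 nurse-hours, leaving 380.
Highest care index per hour first: Surgery 25 > ICU 22 > Psych 17 > Cardio 10 > Peds 6 > Burn 4 > Ortho 3.
Surgery: +100 to 100 (cap) ; 280 left.
ICU: +180 to 200 (cap) ; 100 left.
Only 100 left; Psych takes them to reach 130.
Total = 22×200 + 25×100 + 4×10 + 6×30 + 3×10 + 17×130 + 10×30 = 9660.

9660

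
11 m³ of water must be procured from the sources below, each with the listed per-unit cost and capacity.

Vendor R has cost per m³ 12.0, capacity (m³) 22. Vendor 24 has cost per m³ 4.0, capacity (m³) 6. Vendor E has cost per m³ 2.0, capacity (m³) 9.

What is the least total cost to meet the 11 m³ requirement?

26

Use sources in increasing cost order.
Vendor E (2.0): use full 9 ; 2 m³ to go.
Take 2 from Vendor 24 at 4.0 to finish.
Vendor R: unused.
Cost = 9×2.0 + 2×4.0 = 26.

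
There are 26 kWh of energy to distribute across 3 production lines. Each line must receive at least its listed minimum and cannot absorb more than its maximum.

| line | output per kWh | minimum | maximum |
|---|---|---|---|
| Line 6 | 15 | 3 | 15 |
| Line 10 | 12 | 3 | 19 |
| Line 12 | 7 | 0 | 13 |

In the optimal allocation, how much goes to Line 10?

11

Meeting every minimum uses 3+3+0 = 6 kWh, leaving 20.
Rank by output per kWh: Line 6 15 > Line 10 12 > Line 12 7.
Line 6: +12 to 15 (cap) — 8 left.
Line 10: +8 (room for 16) → 11. Pool exhausted.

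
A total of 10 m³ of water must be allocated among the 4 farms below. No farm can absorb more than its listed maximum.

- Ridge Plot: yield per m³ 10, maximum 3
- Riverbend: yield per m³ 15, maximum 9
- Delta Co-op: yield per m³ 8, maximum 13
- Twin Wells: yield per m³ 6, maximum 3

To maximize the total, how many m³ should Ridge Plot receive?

1

Order the farms by yield per m³: Riverbend 15 > Ridge Plot 10 > Delta Co-op 8 > Twin Wells 6.
Give Riverbend 9 to hit its cap of 9 — 1 left.
Only 1 left; Ridge Plot takes them to reach 1.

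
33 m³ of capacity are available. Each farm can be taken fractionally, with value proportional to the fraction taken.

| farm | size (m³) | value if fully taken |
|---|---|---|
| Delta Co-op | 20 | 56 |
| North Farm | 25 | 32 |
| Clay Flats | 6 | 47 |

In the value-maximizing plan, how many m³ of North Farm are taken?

Best value per unit of size first: Clay Flats 47/6≈7.83, Delta Co-op 56/20≈2.8, North Farm 32/25≈1.28.
Take all of Clay Flats (6 m³, value 47) — 27 m³ left.
All 20 m³ of Delta Co-op fit (value 56) — 7 remain.
Only 7 m³ remain; take 7/25 of North Farm for value 32×7/25 = 8.96.

7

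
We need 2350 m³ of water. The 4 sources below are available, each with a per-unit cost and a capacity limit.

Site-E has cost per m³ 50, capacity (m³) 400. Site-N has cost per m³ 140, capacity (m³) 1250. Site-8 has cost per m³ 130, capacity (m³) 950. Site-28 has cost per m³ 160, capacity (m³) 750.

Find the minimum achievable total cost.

Cheapest first:
Site-E at 50: take all 400 m³ ; 1950 still needed.
Site-8 (130): use full 950 ; 1000 m³ to go.
Site-N (140): take the remaining 1000 ; done.
Site-28: unused.
Cost = 400×50 + 950×130 + 1000×140 = 283500.

283500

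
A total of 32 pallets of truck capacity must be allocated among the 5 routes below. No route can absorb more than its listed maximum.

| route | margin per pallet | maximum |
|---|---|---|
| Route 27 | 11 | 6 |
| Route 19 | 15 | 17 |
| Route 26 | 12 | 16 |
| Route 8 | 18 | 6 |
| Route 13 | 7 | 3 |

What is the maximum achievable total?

471

Rank by margin per pallet: Route 8 18 > Route 19 15 > Route 26 12 > Route 27 11 > Route 13 7.
Route 8 takes 6 to reach its cap of 6 — 26 left.
Route 19: +17 to 17 (cap) — 9 left.
Route 26 has room for 16 but only 9 remain, so it gets 9.
Total = 15×17 + 12×9 + 18×6 = 471.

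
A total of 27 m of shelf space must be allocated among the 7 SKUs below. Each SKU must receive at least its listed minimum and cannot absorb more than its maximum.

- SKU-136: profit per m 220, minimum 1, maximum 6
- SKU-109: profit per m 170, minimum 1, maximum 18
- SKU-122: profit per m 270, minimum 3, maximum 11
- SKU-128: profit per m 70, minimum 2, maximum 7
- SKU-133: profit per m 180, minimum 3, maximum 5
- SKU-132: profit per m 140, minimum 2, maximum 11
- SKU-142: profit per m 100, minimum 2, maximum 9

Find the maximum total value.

Meeting every minimum uses 1+1+3+2+3+2+2 = 14 m, leaving 13.
Order the SKUs by profit per m: SKU-122 270 > SKU-136 220 > SKU-133 180 > SKU-109 170 > SKU-132 140 > SKU-142 100 > SKU-128 70.
SKU-122 takes 8 more to reach its cap of 11 — 5 left.
SKU-136 takes 5 more to reach its cap of 6 — 0 left.
Total = 220×6 + 170×1 + 270×11 + 70×2 + 180×3 + 140×2 + 100×2 = 5620.

5620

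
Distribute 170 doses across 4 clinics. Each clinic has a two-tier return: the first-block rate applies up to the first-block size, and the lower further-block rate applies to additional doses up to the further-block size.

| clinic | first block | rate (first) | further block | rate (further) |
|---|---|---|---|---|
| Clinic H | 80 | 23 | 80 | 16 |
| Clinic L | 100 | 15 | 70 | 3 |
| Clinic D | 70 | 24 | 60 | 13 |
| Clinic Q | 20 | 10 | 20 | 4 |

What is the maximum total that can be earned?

3840

Rank every tier by rate: Clinic D/first 24 > Clinic H/first 23 > Clinic H/second 16 > Clinic L/first 15 > Clinic D/second 13 > Clinic Q/first 10 > Clinic Q/second 4 > Clinic L/second 3.
Clinic D/first (24): +70 → 100 left.
Fill Clinic H first block (80 at 23) → 20 left.
Clinic H second at 16: only 20 left, fill 20.
Total = 24×70 + 23×80 + 16×20 = 3840.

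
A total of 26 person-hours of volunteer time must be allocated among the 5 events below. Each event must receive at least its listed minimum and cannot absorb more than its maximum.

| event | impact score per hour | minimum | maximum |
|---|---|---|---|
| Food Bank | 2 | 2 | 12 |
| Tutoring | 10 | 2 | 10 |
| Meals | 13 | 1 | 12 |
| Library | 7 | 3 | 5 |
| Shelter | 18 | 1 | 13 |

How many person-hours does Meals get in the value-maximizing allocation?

6

Meeting every minimum uses 2+2+1+3+1 = 9 person-hours, leaving 17.
Order the events by impact score per hour: Shelter 18 > Meals 13 > Tutoring 10 > Library 7 > Food Bank 2.
Shelter: +12 to 13 (cap) — 5 left.
Meals has room for 11 more but only 5 remain, so it gets 6.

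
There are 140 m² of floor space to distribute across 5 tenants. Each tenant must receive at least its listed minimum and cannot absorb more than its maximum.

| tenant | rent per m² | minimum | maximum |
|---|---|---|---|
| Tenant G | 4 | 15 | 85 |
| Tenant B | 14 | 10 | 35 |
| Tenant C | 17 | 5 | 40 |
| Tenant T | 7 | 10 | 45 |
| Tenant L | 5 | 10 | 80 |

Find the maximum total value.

Meeting every minimum uses 15+10+5+10+10 = 50 m², leaving 90.
Highest rent per m² first: Tenant C 17 > Tenant B 14 > Tenant T 7 > Tenant L 5 > Tenant G 4.
Tenant C takes 35 more to reach its cap of 40 ; 55 left.
Tenant B takes 25 more to reach its cap of 35 ; 30 left.
Tenant T has room for 35 more but only 30 remain, so it gets 40.
Total = 4×15 + 14×35 + 17×40 + 7×40 + 5×10 = 1560.

1560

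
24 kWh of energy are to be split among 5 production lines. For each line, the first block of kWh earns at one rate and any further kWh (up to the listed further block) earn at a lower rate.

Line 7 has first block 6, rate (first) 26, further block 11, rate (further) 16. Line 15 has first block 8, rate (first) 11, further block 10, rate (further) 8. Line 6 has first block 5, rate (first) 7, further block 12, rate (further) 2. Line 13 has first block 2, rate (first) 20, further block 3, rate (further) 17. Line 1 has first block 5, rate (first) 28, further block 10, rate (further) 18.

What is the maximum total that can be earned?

533

Order all 10 blocks by rate: Line 1/tier1 28 > Line 7/tier1 26 > Line 13/tier1 20 > Line 1/tier2 18 > Line 13/tier2 17 > Line 7/tier2 16 > Line 15/tier1 11 > Line 15/tier2 8 > Line 6/tier1 7 > Line 6/tier2 2.
Line 1 tier1 at 28: fill all 5 → 19 left.
Line 7 tier1 at 26: fill all 6 → 13 left.
Line 13/tier1 (20): +2 → 11 left.
Fill Line 1 tier2 block (10 at 18) → 1 left.
Line 13/tier2: +1 of 3 at 17; pool empty.
Total = 28×5 + 26×6 + 20×2 + 18×10 + 17×1 = 533.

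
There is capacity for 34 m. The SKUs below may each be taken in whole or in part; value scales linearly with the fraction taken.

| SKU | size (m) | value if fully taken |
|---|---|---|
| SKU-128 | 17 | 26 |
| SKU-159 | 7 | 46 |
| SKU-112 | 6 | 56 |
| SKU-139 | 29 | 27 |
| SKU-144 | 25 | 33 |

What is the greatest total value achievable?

Best value per unit of size first: SKU-112 56/6≈9.33, SKU-159 46/7≈6.57, SKU-128 26/17≈1.53, SKU-144 33/25≈1.32, SKU-139 27/29≈0.931.
All 6 m of SKU-112 fit (value 56) ; 28 remain.
SKU-159: take in full, 7 m for value 46 ; 21 left.
All 17 m of SKU-128 fit (value 26) ; 4 remain.
4 m left: a 4/25 share of SKU-144 gives 33×4/25 = 5.28.
Total value = 133.28.

133.28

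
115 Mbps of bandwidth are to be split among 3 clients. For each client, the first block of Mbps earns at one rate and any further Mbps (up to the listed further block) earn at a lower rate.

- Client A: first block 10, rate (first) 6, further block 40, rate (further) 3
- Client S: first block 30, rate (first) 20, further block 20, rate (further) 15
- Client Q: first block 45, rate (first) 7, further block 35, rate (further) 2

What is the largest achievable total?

Rank every tier by rate: Client S/first 20 > Client S/second 15 > Client Q/first 7 > Client A/first 6 > Client A/second 3 > Client Q/second 2.
Client S/first (20): +30 — 85 left.
Fill Client S second block (20 at 15) — 65 left.
Client Q/first (7): +45 — 20 left.
Fill Client A first block (10 at 6) — 10 left.
10 remain; put them into Client A second at 3.
Total = 20×30 + 15×20 + 7×45 + 6×10 + 3×10 = 1305.

1305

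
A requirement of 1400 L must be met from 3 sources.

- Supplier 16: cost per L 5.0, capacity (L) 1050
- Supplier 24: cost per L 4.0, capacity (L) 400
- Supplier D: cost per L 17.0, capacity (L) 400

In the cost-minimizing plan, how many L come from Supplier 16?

Fill from the cheapest source first.
Supplier 24 at 4.0: take all 400 L → 1000 still needed.
Take 1000 from Supplier 16 at 5.0 to finish.
Supplier D: unused.

1000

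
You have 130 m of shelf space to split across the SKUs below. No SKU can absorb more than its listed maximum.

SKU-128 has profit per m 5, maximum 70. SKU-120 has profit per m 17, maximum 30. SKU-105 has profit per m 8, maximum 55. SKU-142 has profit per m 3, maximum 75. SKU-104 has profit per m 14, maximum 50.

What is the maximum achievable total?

Highest profit per m first: SKU-120 17 > SKU-104 14 > SKU-105 8 > SKU-128 5 > SKU-142 3.
Give SKU-120 30 to hit its cap of 30 ; 100 left.
Give SKU-104 50 to hit its cap of 50 ; 50 left.
SKU-105: +50 (room for 55) → 50. Pool exhausted.
Total = 17×30 + 8×50 + 14×50 = 1610.

1610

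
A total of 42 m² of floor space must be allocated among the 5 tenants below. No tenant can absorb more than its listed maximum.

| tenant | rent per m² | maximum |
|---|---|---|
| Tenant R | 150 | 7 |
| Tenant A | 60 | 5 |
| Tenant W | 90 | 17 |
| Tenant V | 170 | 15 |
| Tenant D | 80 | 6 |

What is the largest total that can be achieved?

Rank by rent per m²: Tenant V 170 > Tenant R 150 > Tenant W 90 > Tenant D 80 > Tenant A 60.
Give Tenant V 15 to hit its cap of 15 — 27 left.
Give Tenant R 7 to hit its cap of 7 — 20 left.
Give Tenant W 17 to hit its cap of 17 — 3 left.
Only 3 left; Tenant D takes them to reach 3.
Total = 150×7 + 90×17 + 170×15 + 80×3 = 5370.

5370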